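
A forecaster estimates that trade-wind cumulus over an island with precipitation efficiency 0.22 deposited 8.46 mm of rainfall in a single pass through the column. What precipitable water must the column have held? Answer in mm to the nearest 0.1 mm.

PW ≈ 38.5 mm

PW = rainfall / ε = 8.46 / 0.22 = 38.5 mm.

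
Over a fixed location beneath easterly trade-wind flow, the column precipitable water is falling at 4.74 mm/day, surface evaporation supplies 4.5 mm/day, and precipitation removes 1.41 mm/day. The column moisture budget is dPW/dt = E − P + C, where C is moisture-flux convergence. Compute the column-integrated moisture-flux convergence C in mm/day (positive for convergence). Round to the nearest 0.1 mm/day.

C ≈ -7.8 mm/day

dPW/dt = -4.74 mm/day.
C = dPW/dt − E + P = (-4.74) − 4.5 + 1.41 = -7.8 mm/day.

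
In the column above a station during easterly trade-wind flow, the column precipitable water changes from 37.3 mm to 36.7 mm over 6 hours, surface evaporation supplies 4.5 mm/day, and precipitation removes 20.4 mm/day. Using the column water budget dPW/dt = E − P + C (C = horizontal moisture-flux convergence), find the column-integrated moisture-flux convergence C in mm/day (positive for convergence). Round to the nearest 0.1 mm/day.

dPW/dt = (36.7 − 37.3) mm / (6/24 day) = -2.400 mm/day.
C = dPW/dt − E + P = (-2.400) − 4.5 + 20.4 = 13.5 mm/day.

C ≈ 13.5 mm/day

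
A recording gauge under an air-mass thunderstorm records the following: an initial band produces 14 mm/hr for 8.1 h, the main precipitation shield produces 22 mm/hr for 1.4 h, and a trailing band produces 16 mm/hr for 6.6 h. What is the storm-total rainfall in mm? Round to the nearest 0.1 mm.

total ≈ 249.8 mm

Total = Σ Rᵢ Δtᵢ = 14 × 8.1 + 22 × 1.4 + 16 × 6.6
      = 113.4 + 30.8 + 105.6 = 249.8 mm.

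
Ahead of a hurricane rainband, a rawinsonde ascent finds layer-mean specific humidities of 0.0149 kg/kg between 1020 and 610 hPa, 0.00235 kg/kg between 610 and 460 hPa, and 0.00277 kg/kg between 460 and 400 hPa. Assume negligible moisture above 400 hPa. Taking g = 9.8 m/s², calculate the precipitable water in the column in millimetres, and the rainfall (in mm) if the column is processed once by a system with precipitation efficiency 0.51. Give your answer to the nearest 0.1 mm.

Precipitable water is the column-integrated vapour mass per unit area: PW = (1/g) Σ q̄ Δp, with q in kg/kg and Δp in Pa (1 kg/m² of water = 1 mm).
Layer 1020–610 hPa: Δp = 410 hPa = 41000 Pa, q̄ = 0.0149 kg/kg → 0.0149 × 41000 / 9.8 = 62.34 mm
Layer 610–460 hPa: Δp = 150 hPa = 15000 Pa, q̄ = 0.00235 kg/kg → 0.00235 × 15000 / 9.8 = 3.60 mm
Layer 460–400 hPa: Δp = 60 hPa = 6000 Pa, q̄ = 0.00277 kg/kg → 0.00277 × 6000 / 9.8 = 1.70 mm
PW = 62.34 + 3.60 + 1.70 = 67.64 ≈ 67.6 mm.
Rainfall = ε × PW = 0.51 × 67.6 = 34.5 mm.

PW ≈ 67.6 mm; rainfall ≈ 34.5 mm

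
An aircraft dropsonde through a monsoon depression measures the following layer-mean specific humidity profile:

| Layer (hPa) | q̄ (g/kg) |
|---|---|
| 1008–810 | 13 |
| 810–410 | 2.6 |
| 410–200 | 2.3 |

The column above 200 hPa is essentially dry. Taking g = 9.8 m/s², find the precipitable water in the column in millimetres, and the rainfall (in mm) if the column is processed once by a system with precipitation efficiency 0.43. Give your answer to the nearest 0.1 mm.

Precipitable water is the column-integrated vapour mass per unit area: PW = (1/g) Σ q̄ Δp, with q in kg/kg and Δp in Pa (1 kg/m² of water = 1 mm).
Layer 1008–810 hPa: Δp = 198 hPa = 19800 Pa, q̄ = 0.013 kg/kg → 0.013 × 19800 / 9.8 = 26.27 mm
Layer 810–410 hPa: Δp = 400 hPa = 40000 Pa, q̄ = 0.0026 kg/kg → 0.0026 × 40000 / 9.8 = 10.61 mm
Layer 410–200 hPa: Δp = 210 hPa = 21000 Pa, q̄ = 0.0023 kg/kg → 0.0023 × 21000 / 9.8 = 4.93 mm
PW = 26.27 + 10.61 + 4.93 = 41.81 ≈ 41.8 mm.
Rainfall = ε × PW = 0.43 × 41.8 = 18.0 mm.

PW ≈ 41.8 mm; rainfall ≈ 18.0 mm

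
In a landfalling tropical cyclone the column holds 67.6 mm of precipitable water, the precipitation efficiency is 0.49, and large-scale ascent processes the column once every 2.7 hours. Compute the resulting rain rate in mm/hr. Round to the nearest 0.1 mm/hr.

R ≈ 12.3 mm/hr

Each overturning extracts ε × PW = 0.49 × 67.6 = 33.124 mm.
Rate = ε·PW / τ = 33.124 / 2.7 h = 12.3 mm/hr.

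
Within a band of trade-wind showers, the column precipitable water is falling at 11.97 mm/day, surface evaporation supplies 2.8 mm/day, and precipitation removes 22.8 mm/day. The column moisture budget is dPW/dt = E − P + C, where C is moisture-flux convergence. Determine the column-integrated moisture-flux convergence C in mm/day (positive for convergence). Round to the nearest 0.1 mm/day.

dPW/dt = -11.97 mm/day.
C = dPW/dt − E + P = (-11.97) − 2.8 + 22.8 = 8.0 mm/day.

C ≈ 8.0 mm/day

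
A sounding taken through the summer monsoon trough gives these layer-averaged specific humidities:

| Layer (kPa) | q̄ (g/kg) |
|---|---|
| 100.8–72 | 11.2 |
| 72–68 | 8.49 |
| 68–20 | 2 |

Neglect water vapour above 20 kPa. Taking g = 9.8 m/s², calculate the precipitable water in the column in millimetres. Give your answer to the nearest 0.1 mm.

PW ≈ 46.2 mm

Precipitable water is the column-integrated vapour mass per unit area: PW = (1/g) Σ q̄ Δp, with q in kg/kg and Δp in Pa (1 kg/m² of water = 1 mm).
Layer 100.8–72 kPa: Δp = 288 hPa = 28800 Pa, q̄ = 0.0112 kg/kg → 0.0112 × 28800 / 9.8 = 32.91 mm
Layer 72–68 kPa: Δp = 40 hPa = 4000 Pa, q̄ = 0.00849 kg/kg → 0.00849 × 4000 / 9.8 = 3.47 mm
Layer 68–20 kPa: Δp = 480 hPa = 48000 Pa, q̄ = 0.002 kg/kg → 0.002 × 48000 / 9.8 = 9.80 mm
PW = 32.91 + 3.47 + 9.80 = 46.18 ≈ 46.2 mm.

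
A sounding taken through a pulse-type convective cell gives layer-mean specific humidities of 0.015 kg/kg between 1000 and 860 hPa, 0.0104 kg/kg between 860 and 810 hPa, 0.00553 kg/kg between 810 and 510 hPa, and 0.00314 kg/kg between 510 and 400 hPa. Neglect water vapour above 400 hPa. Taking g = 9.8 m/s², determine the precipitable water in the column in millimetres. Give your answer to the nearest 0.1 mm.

Precipitable water is the column-integrated vapour mass per unit area: PW = (1/g) Σ q̄ Δp, with q in kg/kg and Δp in Pa (1 kg/m² of water = 1 mm).
Layer 1000–860 hPa: Δp = 140 hPa = 14000 Pa, q̄ = 0.015 kg/kg → 0.015 × 14000 / 9.8 = 21.43 mm
Layer 860–810 hPa: Δp = 50 hPa = 5000 Pa, q̄ = 0.0104 kg/kg → 0.0104 × 5000 / 9.8 = 5.31 mm
Layer 810–510 hPa: Δp = 300 hPa = 30000 Pa, q̄ = 0.00553 kg/kg → 0.00553 × 30000 / 9.8 = 16.93 mm
Layer 510–400 hPa: Δp = 110 hPa = 11000 Pa, q̄ = 0.00314 kg/kg → 0.00314 × 11000 / 9.8 = 3.52 mm
PW = 21.43 + 5.31 + 16.93 + 3.52 = 47.19 ≈ 47.2 mm.

PW ≈ 47.2 mm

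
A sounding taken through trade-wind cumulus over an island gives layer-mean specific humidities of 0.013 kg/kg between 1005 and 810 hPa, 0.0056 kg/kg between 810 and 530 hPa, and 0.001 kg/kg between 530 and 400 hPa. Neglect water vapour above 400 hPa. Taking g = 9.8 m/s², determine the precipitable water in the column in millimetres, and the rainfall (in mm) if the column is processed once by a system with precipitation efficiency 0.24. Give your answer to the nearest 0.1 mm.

Precipitable water is the column-integrated vapour mass per unit area: PW = (1/g) Σ q̄ Δp, with q in kg/kg and Δp in Pa (1 kg/m² of water = 1 mm).
Layer 1005–810 hPa: Δp = 195 hPa = 19500 Pa, q̄ = 0.013 kg/kg → 0.013 × 19500 / 9.8 = 25.87 mm
Layer 810–530 hPa: Δp = 280 hPa = 28000 Pa, q̄ = 0.0056 kg/kg → 0.0056 × 28000 / 9.8 = 16.00 mm
Layer 530–400 hPa: Δp = 130 hPa = 13000 Pa, q̄ = 0.001 kg/kg → 0.001 × 13000 / 9.8 = 1.33 mm
PW = 25.87 + 16.00 + 1.33 = 43.20 ≈ 43.2 mm.
Rainfall = ε × PW = 0.24 × 43.2 = 10.4 mm.

PW ≈ 43.2 mm; rainfall ≈ 10.4 mm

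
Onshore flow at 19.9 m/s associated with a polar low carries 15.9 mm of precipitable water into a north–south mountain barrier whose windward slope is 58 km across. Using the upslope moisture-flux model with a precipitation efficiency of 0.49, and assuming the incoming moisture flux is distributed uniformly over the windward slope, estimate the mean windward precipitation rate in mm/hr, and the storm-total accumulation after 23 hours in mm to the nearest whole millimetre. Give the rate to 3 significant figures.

R ≈ 9.62 mm/hr; total ≈ 221 mm

Incoming column moisture flux per unit ridge length: F = V × PW = 19.9 × 15.9 = 316.41 mm·m/s.
Spread over the 58 km slope with efficiency ε = 0.49: R = ε·F/W = 0.49 × 316.41 / 58000 m = 2.673e-03 mm/s.
R = 2.673e-03 × 3600 = 9.62 mm/hr.
Over 23 h: total = 9.62 × 23 = 221.26 ≈ 221 mm.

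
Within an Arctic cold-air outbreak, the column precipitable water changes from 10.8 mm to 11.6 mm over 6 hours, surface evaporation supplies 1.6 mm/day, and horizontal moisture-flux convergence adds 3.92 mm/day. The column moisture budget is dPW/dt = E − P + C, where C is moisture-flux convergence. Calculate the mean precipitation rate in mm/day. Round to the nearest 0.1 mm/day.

dPW/dt = (11.6 − 10.8) mm / (6/24 day) = +3.200 mm/day.
P = E + C − dPW/dt = 1.6 + (3.92) − (+3.200) = 2.3 mm/day.

P ≈ 2.3 mm/day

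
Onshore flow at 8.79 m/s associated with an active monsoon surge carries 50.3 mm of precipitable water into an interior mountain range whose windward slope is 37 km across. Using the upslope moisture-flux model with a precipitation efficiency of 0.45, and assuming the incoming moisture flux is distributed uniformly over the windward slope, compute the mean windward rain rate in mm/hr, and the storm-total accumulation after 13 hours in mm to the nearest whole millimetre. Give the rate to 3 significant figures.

Incoming column moisture flux per unit ridge length: F = V × PW = 8.79 × 50.3 = 442.137 mm·m/s.
Spread over the 37 km slope with efficiency ε = 0.45: R = ε·F/W = 0.45 × 442.137 / 37000 m = 5.377e-03 mm/s.
R = 5.377e-03 × 3600 = 19.4 mm/hr.
Over 13 h: total = 19.4 × 13 = 252.2 ≈ 252 mm.

R ≈ 19.4 mm/hr; total ≈ 252 mm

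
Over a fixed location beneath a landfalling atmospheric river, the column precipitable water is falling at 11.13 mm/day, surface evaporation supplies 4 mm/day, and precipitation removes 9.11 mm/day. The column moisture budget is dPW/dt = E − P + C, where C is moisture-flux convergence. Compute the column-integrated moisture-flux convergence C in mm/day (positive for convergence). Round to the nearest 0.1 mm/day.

dPW/dt = -11.13 mm/day.
C = dPW/dt − E + P = (-11.13) − 4 + 9.11 = -6.0 mm/day.

C ≈ -6.0 mm/day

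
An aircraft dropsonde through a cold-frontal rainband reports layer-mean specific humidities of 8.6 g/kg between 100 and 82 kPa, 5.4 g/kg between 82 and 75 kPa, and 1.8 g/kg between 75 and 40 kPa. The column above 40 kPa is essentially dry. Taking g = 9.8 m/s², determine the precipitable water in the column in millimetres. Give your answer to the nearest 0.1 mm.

PW ≈ 26.1 mm

Precipitable water is the column-integrated vapour mass per unit area: PW = (1/g) Σ q̄ Δp, with q in kg/kg and Δp in Pa (1 kg/m² of water = 1 mm).
Layer 100–82 kPa: Δp = 180 hPa = 18000 Pa, q̄ = 0.0086 kg/kg → 0.0086 × 18000 / 9.8 = 15.80 mm
Layer 82–75 kPa: Δp = 70 hPa = 7000 Pa, q̄ = 0.0054 kg/kg → 0.0054 × 7000 / 9.8 = 3.86 mm
Layer 75–40 kPa: Δp = 350 hPa = 35000 Pa, q̄ = 0.0018 kg/kg → 0.0018 × 35000 / 9.8 = 6.43 mm
PW = 15.80 + 3.86 + 6.43 = 26.09 ≈ 26.1 mm.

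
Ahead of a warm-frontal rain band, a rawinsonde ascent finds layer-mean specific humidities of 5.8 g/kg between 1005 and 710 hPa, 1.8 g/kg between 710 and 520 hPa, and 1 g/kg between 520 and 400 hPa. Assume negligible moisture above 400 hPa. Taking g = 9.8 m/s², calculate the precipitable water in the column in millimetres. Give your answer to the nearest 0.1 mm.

Precipitable water is the column-integrated vapour mass per unit area: PW = (1/g) Σ q̄ Δp, with q in kg/kg and Δp in Pa (1 kg/m² of water = 1 mm).
Layer 1005–710 hPa: Δp = 295 hPa = 29500 Pa, q̄ = 0.0058 kg/kg → 0.0058 × 29500 / 9.8 = 17.46 mm
Layer 710–520 hPa: Δp = 190 hPa = 19000 Pa, q̄ = 0.0018 kg/kg → 0.0018 × 19000 / 9.8 = 3.49 mm
Layer 520–400 hPa: Δp = 120 hPa = 12000 Pa, q̄ = 0.001 kg/kg → 0.001 × 12000 / 9.8 = 1.22 mm
PW = 17.46 + 3.49 + 1.22 = 22.17 ≈ 22.2 mm.

PW ≈ 22.2 mm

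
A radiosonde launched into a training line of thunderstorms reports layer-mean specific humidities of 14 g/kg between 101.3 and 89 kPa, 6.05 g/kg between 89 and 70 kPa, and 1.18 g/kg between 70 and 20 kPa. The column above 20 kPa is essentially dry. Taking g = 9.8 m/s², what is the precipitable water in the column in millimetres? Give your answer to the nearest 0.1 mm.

PW ≈ 35.3 mm

Precipitable water is the column-integrated vapour mass per unit area: PW = (1/g) Σ q̄ Δp, with q in kg/kg and Δp in Pa (1 kg/m² of water = 1 mm).
Layer 101.3–89 kPa: Δp = 123 hPa = 12300 Pa, q̄ = 0.014 kg/kg → 0.014 × 12300 / 9.8 = 17.57 mm
Layer 89–70 kPa: Δp = 190 hPa = 19000 Pa, q̄ = 0.00605 kg/kg → 0.00605 × 19000 / 9.8 = 11.73 mm
Layer 70–20 kPa: Δp = 500 hPa = 50000 Pa, q̄ = 0.00118 kg/kg → 0.00118 × 50000 / 9.8 = 6.02 mm
PW = 17.57 + 11.73 + 6.02 = 35.32 ≈ 35.3 mm.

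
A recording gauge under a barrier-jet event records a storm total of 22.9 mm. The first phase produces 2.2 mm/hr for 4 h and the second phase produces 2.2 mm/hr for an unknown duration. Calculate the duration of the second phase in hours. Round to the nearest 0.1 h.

Known phases: 2.2 × 4 = 8.8 mm.
Remaining depth = 22.9 − 8.8 = 14.1 mm.
Duration = 14.1 / 2.2 = 6.4 h.

duration ≈ 6.4 h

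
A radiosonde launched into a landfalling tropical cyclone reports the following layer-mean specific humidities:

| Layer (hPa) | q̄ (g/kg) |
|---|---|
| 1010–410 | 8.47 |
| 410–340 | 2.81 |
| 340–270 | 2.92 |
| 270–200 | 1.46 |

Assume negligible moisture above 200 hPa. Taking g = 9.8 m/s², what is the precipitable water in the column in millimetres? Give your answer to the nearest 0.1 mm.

Precipitable water is the column-integrated vapour mass per unit area: PW = (1/g) Σ q̄ Δp, with q in kg/kg and Δp in Pa (1 kg/m² of water = 1 mm).
Layer 1010–410 hPa: Δp = 600 hPa = 60000 Pa, q̄ = 0.00847 kg/kg → 0.00847 × 60000 / 9.8 = 51.86 mm
Layer 410–340 hPa: Δp = 70 hPa = 7000 Pa, q̄ = 0.00281 kg/kg → 0.00281 × 7000 / 9.8 = 2.01 mm
Layer 340–270 hPa: Δp = 70 hPa = 7000 Pa, q̄ = 0.00292 kg/kg → 0.00292 × 7000 / 9.8 = 2.09 mm
Layer 270–200 hPa: Δp = 70 hPa = 7000 Pa, q̄ = 0.00146 kg/kg → 0.00146 × 7000 / 9.8 = 1.04 mm
PW = 51.86 + 2.01 + 2.09 + 1.04 = 57.00 ≈ 57.0 mm.

PW ≈ 57.0 mm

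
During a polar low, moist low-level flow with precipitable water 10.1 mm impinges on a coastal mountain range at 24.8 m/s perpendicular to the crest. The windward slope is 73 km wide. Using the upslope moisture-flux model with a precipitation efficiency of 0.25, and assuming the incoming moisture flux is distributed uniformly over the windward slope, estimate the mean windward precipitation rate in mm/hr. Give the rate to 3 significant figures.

R ≈ 3.09 mm/hr

Incoming column moisture flux per unit ridge length: F = V × PW = 24.8 × 10.1 = 250.48 mm·m/s.
Spread over the 73 km slope with efficiency ε = 0.25: R = ε·F/W = 0.25 × 250.48 / 73000 m = 8.578e-04 mm/s.
R = 8.578e-04 × 3600 = 3.09 mm/hr.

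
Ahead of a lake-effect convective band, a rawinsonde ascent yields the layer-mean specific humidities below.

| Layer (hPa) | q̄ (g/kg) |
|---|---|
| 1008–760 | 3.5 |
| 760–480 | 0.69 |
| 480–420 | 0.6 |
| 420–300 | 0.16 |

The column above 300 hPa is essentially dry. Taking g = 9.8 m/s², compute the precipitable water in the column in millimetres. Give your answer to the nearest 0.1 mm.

Precipitable water is the column-integrated vapour mass per unit area: PW = (1/g) Σ q̄ Δp, with q in kg/kg and Δp in Pa (1 kg/m² of water = 1 mm).
Layer 1008–760 hPa: Δp = 248 hPa = 24800 Pa, q̄ = 0.0035 kg/kg → 0.0035 × 24800 / 9.8 = 8.86 mm
Layer 760–480 hPa: Δp = 280 hPa = 28000 Pa, q̄ = 0.00069 kg/kg → 0.00069 × 28000 / 9.8 = 1.97 mm
Layer 480–420 hPa: Δp = 60 hPa = 6000 Pa, q̄ = 0.0006 kg/kg → 0.0006 × 6000 / 9.8 = 0.37 mm
Layer 420–300 hPa: Δp = 120 hPa = 12000 Pa, q̄ = 0.00016 kg/kg → 0.00016 × 12000 / 9.8 = 0.20 mm
PW = 8.86 + 1.97 + 0.37 + 0.20 = 11.40 ≈ 11.4 mm.

PW ≈ 11.4 mm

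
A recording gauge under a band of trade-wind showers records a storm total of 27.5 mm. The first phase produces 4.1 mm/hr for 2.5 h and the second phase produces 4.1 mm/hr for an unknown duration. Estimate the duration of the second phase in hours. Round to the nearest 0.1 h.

duration ≈ 4.2 h

Known phases: 4.1 × 2.5 = 10.25 mm.
Remaining depth = 27.5 − 10.25 = 17.25 mm.
Duration = 17.25 / 4.1 = 4.2 h.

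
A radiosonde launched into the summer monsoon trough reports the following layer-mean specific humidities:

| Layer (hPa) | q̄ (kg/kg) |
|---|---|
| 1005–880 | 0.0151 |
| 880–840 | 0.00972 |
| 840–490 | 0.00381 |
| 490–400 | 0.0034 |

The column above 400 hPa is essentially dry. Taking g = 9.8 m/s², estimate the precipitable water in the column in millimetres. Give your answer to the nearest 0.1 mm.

Precipitable water is the column-integrated vapour mass per unit area: PW = (1/g) Σ q̄ Δp, with q in kg/kg and Δp in Pa (1 kg/m² of water = 1 mm).
Layer 1005–880 hPa: Δp = 125 hPa = 12500 Pa, q̄ = 0.0151 kg/kg → 0.0151 × 12500 / 9.8 = 19.26 mm
Layer 880–840 hPa: Δp = 40 hPa = 4000 Pa, q̄ = 0.00972 kg/kg → 0.00972 × 4000 / 9.8 = 3.97 mm
Layer 840–490 hPa: Δp = 350 hPa = 35000 Pa, q̄ = 0.00381 kg/kg → 0.00381 × 35000 / 9.8 = 13.61 mm
Layer 490–400 hPa: Δp = 90 hPa = 9000 Pa, q̄ = 0.0034 kg/kg → 0.0034 × 9000 / 9.8 = 3.12 mm
PW = 19.26 + 3.97 + 13.61 + 3.12 = 39.96 ≈ 40.0 mm.

PW ≈ 40.0 mm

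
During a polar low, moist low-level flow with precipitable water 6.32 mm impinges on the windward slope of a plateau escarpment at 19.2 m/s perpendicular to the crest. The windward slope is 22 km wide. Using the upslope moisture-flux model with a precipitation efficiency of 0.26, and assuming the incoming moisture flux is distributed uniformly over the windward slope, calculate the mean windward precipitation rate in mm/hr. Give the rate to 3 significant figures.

Incoming column moisture flux per unit ridge length: F = V × PW = 19.2 × 6.32 = 121.344 mm·m/s.
Spread over the 22 km slope with efficiency ε = 0.26: R = ε·F/W = 0.26 × 121.344 / 22000 m = 1.434e-03 mm/s.
R = 1.434e-03 × 3600 = 5.16 mm/hr.

R ≈ 5.16 mm/hr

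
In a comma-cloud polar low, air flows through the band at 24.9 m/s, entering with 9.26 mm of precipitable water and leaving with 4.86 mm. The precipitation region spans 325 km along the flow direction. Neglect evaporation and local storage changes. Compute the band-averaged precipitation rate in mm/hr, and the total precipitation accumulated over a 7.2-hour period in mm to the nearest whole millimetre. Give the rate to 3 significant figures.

R ≈ 1.21 mm/hr; total ≈ 9 mm

Column moisture flux per unit crosswind length is F = V × PW.
Inflow: F_in = 24.9 × 9.26 = 230.574 mm·m/s
Outflow: F_out = 24.9 × 4.86 = 121.014 mm·m/s
Steady-state rate R = (F_in − F_out)/L = (230.574 − 121.014) / 325000 m = 3.371e-04 mm/s.
R = 3.371e-04 × 3600 = 1.21 mm/hr.
Over 7.2 h: total = 1.21 × 7.2 = 8.712 ≈ 9 mm.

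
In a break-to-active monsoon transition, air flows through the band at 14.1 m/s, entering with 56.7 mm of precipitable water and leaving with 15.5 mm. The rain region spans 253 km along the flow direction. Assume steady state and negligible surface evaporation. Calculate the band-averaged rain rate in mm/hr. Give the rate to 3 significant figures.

Column moisture flux per unit crosswind length is F = V × PW.
Inflow: F_in = 14.1 × 56.7 = 799.47 mm·m/s
Outflow: F_out = 14.1 × 15.5 = 218.55 mm·m/s
Steady-state rate R = (F_in − F_out)/L = (799.47 − 218.55) / 253000 m = 2.296e-03 mm/s.
R = 2.296e-03 × 3600 = 8.27 mm/hr.

R ≈ 8.27 mm/hr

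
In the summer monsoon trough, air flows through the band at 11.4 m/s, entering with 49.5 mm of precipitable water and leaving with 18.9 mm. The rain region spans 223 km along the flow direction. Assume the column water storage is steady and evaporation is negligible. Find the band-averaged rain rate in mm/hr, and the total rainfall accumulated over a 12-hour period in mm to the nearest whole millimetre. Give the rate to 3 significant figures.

R ≈ 5.63 mm/hr; total ≈ 68 mm

Column moisture flux per unit crosswind length is F = V × PW.
Inflow: F_in = 11.4 × 49.5 = 564.3 mm·m/s
Outflow: F_out = 11.4 × 18.9 = 215.46 mm·m/s
Steady-state rate R = (F_in − F_out)/L = (564.3 − 215.46) / 223000 m = 1.564e-03 mm/s.
R = 1.564e-03 × 3600 = 5.63 mm/hr.
Over 12 h: total = 5.63 × 12 = 67.56 ≈ 68 mm.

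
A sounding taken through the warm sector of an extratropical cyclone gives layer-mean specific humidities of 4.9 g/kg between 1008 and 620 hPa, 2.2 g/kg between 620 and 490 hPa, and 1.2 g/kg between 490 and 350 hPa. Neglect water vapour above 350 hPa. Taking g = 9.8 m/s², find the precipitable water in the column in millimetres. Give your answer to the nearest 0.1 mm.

Precipitable water is the column-integrated vapour mass per unit area: PW = (1/g) Σ q̄ Δp, with q in kg/kg and Δp in Pa (1 kg/m² of water = 1 mm).
Layer 1008–620 hPa: Δp = 388 hPa = 38800 Pa, q̄ = 0.0049 kg/kg → 0.0049 × 38800 / 9.8 = 19.40 mm
Layer 620–490 hPa: Δp = 130 hPa = 13000 Pa, q̄ = 0.0022 kg/kg → 0.0022 × 13000 / 9.8 = 2.92 mm
Layer 490–350 hPa: Δp = 140 hPa = 14000 Pa, q̄ = 0.0012 kg/kg → 0.0012 × 14000 / 9.8 = 1.71 mm
PW = 19.40 + 2.92 + 1.71 = 24.03 ≈ 24.0 mm.

PW ≈ 24.0 mm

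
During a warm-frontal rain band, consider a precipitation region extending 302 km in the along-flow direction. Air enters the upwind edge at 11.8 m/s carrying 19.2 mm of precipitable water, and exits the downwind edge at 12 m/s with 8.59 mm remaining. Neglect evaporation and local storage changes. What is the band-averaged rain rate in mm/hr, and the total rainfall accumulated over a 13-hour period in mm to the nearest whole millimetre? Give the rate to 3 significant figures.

Column moisture flux per unit crosswind length is F = V × PW.
Inflow: F_in = 11.8 × 19.2 = 226.56 mm·m/s
Outflow: F_out = 12 × 8.59 = 103.08 mm·m/s
Steady-state rate R = (F_in − F_out)/L = (226.56 − 103.08) / 302000 m = 4.089e-04 mm/s.
R = 4.089e-04 × 3600 = 1.47 mm/hr.
Over 13 h: total = 1.47 × 13 = 19.11 ≈ 19 mm.

R ≈ 1.47 mm/hr; total ≈ 19 mm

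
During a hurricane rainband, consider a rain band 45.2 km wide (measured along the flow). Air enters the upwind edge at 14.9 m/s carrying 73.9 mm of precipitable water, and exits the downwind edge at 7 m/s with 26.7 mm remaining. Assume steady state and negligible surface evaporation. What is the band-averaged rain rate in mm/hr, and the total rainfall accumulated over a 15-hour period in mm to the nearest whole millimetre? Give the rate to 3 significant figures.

Column moisture flux per unit crosswind length is F = V × PW.
Inflow: F_in = 14.9 × 73.9 = 1101.11 mm·m/s
Outflow: F_out = 7 × 26.7 = 186.9 mm·m/s
Steady-state rate R = (F_in − F_out)/L = (1101.11 − 186.9) / 45200 m = 2.023e-02 mm/s.
R = 2.023e-02 × 3600 = 72.8 mm/hr.
Over 15 h: total = 72.8 × 15 = 1092 mm.

R ≈ 72.8 mm/hr; total ≈ 1092 mm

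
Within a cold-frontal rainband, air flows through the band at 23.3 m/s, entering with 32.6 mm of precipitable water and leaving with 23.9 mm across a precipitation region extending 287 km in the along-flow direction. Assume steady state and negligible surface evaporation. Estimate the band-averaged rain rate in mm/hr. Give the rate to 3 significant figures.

Column moisture flux per unit crosswind length is F = V × PW.
Inflow: F_in = 23.3 × 32.6 = 759.58 mm·m/s
Outflow: F_out = 23.3 × 23.9 = 556.87 mm·m/s
Steady-state rate R = (F_in − F_out)/L = (759.58 − 556.87) / 287000 m = 7.063e-04 mm/s.
R = 7.063e-04 × 3600 = 2.54 mm/hr.

R ≈ 2.54 mm/hr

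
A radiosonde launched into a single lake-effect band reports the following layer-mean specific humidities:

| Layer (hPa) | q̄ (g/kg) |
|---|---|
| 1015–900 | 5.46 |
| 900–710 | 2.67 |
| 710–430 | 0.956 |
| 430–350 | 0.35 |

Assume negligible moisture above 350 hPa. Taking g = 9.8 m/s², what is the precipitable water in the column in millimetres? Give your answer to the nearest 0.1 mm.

PW ≈ 14.6 mm

Precipitable water is the column-integrated vapour mass per unit area: PW = (1/g) Σ q̄ Δp, with q in kg/kg and Δp in Pa (1 kg/m² of water = 1 mm).
Layer 1015–900 hPa: Δp = 115 hPa = 11500 Pa, q̄ = 0.00546 kg/kg → 0.00546 × 11500 / 9.8 = 6.41 mm
Layer 900–710 hPa: Δp = 190 hPa = 19000 Pa, q̄ = 0.00267 kg/kg → 0.00267 × 19000 / 9.8 = 5.18 mm
Layer 710–430 hPa: Δp = 280 hPa = 28000 Pa, q̄ = 0.000956 kg/kg → 0.000956 × 28000 / 9.8 = 2.73 mm
Layer 430–350 hPa: Δp = 80 hPa = 8000 Pa, q̄ = 0.00035 kg/kg → 0.00035 × 8000 / 9.8 = 0.29 mm
PW = 6.41 + 5.18 + 2.73 + 0.29 = 14.61 ≈ 14.6 mm.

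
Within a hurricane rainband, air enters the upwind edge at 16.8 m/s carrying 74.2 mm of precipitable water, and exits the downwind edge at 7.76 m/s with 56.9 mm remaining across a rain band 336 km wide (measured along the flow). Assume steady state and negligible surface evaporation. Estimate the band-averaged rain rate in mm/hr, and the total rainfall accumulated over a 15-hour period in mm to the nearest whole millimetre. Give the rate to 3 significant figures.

Column moisture flux per unit crosswind length is F = V × PW.
Inflow: F_in = 16.8 × 74.2 = 1246.56 mm·m/s
Outflow: F_out = 7.76 × 56.9 = 441.544 mm·m/s
Steady-state rate R = (F_in − F_out)/L = (1246.56 − 441.544) / 336000 m = 2.396e-03 mm/s.
R = 2.396e-03 × 3600 = 8.63 mm/hr.
Over 15 h: total = 8.63 × 15 = 129.45 ≈ 129 mm.

R ≈ 8.63 mm/hr; total ≈ 129 mm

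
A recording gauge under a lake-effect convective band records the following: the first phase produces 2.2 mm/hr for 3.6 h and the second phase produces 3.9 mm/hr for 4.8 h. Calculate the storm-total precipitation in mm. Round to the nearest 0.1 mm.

Total = Σ Rᵢ Δtᵢ = 2.2 × 3.6 + 3.9 × 4.8
      = 7.92 + 18.72 = 26.6 mm.

total ≈ 26.6 mm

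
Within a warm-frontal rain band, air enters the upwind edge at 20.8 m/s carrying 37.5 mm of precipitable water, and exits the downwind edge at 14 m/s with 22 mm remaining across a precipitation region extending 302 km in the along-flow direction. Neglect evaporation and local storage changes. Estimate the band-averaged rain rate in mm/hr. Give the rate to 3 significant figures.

Column moisture flux per unit crosswind length is F = V × PW.
Inflow: F_in = 20.8 × 37.5 = 780 mm·m/s
Outflow: F_out = 14 × 22 = 308 mm·m/s
Steady-state rate R = (F_in − F_out)/L = (780 − 308) / 302000 m = 1.563e-03 mm/s.
R = 1.563e-03 × 3600 = 5.63 mm/hr.

R ≈ 5.63 mm/hr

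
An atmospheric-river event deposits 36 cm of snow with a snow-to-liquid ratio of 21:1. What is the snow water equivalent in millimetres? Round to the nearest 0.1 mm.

SWE = snow depth / ratio = 36 cm / 21 = 1.714 cm = 17.1 mm.

SWE ≈ 17.1 mm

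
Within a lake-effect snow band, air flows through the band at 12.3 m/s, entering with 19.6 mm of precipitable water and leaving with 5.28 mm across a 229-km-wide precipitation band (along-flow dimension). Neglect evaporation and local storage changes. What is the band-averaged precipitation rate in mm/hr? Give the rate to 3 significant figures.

Column moisture flux per unit crosswind length is F = V × PW.
Inflow: F_in = 12.3 × 19.6 = 241.08 mm·m/s
Outflow: F_out = 12.3 × 5.28 = 64.944 mm·m/s
Steady-state rate R = (F_in − F_out)/L = (241.08 − 64.944) / 229000 m = 7.692e-04 mm/s.
R = 7.692e-04 × 3600 = 2.77 mm/hr.

R ≈ 2.77 mm/hr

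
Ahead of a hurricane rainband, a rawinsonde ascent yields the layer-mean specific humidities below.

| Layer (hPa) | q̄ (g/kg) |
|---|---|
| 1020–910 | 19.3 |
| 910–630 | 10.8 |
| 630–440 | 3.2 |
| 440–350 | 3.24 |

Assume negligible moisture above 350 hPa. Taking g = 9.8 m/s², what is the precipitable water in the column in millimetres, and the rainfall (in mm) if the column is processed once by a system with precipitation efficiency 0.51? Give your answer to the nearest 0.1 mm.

PW ≈ 61.7 mm; rainfall ≈ 31.5 mm

Precipitable water is the column-integrated vapour mass per unit area: PW = (1/g) Σ q̄ Δp, with q in kg/kg and Δp in Pa (1 kg/m² of water = 1 mm).
Layer 1020–910 hPa: Δp = 110 hPa = 11000 Pa, q̄ = 0.0193 kg/kg → 0.0193 × 11000 / 9.8 = 21.66 mm
Layer 910–630 hPa: Δp = 280 hPa = 28000 Pa, q̄ = 0.0108 kg/kg → 0.0108 × 28000 / 9.8 = 30.86 mm
Layer 630–440 hPa: Δp = 190 hPa = 19000 Pa, q̄ = 0.0032 kg/kg → 0.0032 × 19000 / 9.8 = 6.20 mm
Layer 440–350 hPa: Δp = 90 hPa = 9000 Pa, q̄ = 0.00324 kg/kg → 0.00324 × 9000 / 9.8 = 2.98 mm
PW = 21.66 + 30.86 + 6.20 + 2.98 = 61.70 ≈ 61.7 mm.
Rainfall = ε × PW = 0.51 × 61.7 = 31.5 mm.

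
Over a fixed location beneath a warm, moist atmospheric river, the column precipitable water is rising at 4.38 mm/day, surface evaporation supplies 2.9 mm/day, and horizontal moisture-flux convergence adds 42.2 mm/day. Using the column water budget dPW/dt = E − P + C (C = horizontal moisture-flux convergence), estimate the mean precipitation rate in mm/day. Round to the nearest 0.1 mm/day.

dPW/dt = +4.38 mm/day.
P = E + C − dPW/dt = 2.9 + (42.2) − (+4.38) = 40.7 mm/day.

P ≈ 40.7 mm/day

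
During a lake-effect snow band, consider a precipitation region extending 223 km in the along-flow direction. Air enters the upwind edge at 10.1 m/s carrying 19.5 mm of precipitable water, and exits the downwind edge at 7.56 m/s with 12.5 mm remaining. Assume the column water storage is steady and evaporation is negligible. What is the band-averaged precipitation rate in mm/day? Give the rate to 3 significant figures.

Column moisture flux per unit crosswind length is F = V × PW.
Inflow: F_in = 10.1 × 19.5 = 196.95 mm·m/s
Outflow: F_out = 7.56 × 12.5 = 94.5 mm·m/s
Steady-state rate R = (F_in − F_out)/L = (196.95 − 94.5) / 223000 m = 4.594e-04 mm/s.
R = 4.594e-04 × 3600 × 24 = 39.7 mm/day.

R ≈ 39.7 mm/day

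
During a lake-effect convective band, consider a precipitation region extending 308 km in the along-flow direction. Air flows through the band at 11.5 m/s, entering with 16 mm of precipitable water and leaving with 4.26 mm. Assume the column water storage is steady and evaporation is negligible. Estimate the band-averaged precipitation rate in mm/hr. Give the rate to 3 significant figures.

Column moisture flux per unit crosswind length is F = V × PW.
Inflow: F_in = 11.5 × 16 = 184 mm·m/s
Outflow: F_out = 11.5 × 4.26 = 48.99 mm·m/s
Steady-state rate R = (F_in − F_out)/L = (184 − 48.99) / 308000 m = 4.383e-04 mm/s.
R = 4.383e-04 × 3600 = 1.58 mm/hr.

R ≈ 1.58 mm/hr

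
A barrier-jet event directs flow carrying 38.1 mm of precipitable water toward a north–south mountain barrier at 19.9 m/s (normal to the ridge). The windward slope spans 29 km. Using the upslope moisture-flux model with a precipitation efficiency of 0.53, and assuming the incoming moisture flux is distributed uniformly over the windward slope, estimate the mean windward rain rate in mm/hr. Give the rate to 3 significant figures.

Incoming column moisture flux per unit ridge length: F = V × PW = 19.9 × 38.1 = 758.19 mm·m/s.
Spread over the 29 km slope with efficiency ε = 0.53: R = ε·F/W = 0.53 × 758.19 / 29000 m = 1.386e-02 mm/s.
R = 1.386e-02 × 3600 = 49.9 mm/hr.

R ≈ 49.9 mm/hr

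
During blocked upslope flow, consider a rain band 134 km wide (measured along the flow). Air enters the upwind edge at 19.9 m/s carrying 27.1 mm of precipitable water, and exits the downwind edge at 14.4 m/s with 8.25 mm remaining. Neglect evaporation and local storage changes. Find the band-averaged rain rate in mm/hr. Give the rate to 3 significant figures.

R ≈ 11.3 mm/hr

Column moisture flux per unit crosswind length is F = V × PW.
Inflow: F_in = 19.9 × 27.1 = 539.29 mm·m/s
Outflow: F_out = 14.4 × 8.25 = 118.8 mm·m/s
Steady-state rate R = (F_in − F_out)/L = (539.29 − 118.8) / 134000 m = 3.138e-03 mm/s.
R = 3.138e-03 × 3600 = 11.3 mm/hr.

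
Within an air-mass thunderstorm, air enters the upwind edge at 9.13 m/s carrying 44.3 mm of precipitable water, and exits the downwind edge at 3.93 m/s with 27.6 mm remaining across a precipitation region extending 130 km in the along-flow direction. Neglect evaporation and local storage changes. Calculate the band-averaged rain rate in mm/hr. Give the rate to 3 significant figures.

R ≈ 8.20 mm/hr

Column moisture flux per unit crosswind length is F = V × PW.
Inflow: F_in = 9.13 × 44.3 = 404.459 mm·m/s
Outflow: F_out = 3.93 × 27.6 = 108.468 mm·m/s
Steady-state rate R = (F_in − F_out)/L = (404.459 − 108.468) / 130000 m = 2.277e-03 mm/s.
R = 2.277e-03 × 3600 = 8.20 mm/hr.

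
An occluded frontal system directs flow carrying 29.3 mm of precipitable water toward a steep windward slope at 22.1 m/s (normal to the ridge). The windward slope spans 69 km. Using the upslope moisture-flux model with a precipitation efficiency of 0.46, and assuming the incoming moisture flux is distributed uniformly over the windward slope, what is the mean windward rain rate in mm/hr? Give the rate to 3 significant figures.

Incoming column moisture flux per unit ridge length: F = V × PW = 22.1 × 29.3 = 647.53 mm·m/s.
Spread over the 69 km slope with efficiency ε = 0.46: R = ε·F/W = 0.46 × 647.53 / 69000 m = 4.317e-03 mm/s.
R = 4.317e-03 × 3600 = 15.5 mm/hr.

R ≈ 15.5 mm/hr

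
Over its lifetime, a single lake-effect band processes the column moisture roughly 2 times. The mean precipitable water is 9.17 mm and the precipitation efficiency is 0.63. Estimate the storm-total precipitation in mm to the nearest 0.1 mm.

precipitation ≈ 11.6 mm

Each cycle deposits ε × PW = 0.63 × 9.17 = 5.7771 mm.
Over 2 cycles: 2 × 5.7771 = 11.6 mm.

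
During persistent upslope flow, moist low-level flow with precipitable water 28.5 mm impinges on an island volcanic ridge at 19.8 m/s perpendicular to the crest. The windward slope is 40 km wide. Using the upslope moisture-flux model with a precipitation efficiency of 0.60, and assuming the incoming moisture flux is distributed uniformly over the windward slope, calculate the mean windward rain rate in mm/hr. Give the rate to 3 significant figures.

R ≈ 30.5 mm/hr

Incoming column moisture flux per unit ridge length: F = V × PW = 19.8 × 28.5 = 564.3 mm·m/s.
Spread over the 40 km slope with efficiency ε = 0.60: R = ε·F/W = 0.60 × 564.3 / 40000 m = 8.465e-03 mm/s.
R = 8.465e-03 × 3600 = 30.5 mm/hr.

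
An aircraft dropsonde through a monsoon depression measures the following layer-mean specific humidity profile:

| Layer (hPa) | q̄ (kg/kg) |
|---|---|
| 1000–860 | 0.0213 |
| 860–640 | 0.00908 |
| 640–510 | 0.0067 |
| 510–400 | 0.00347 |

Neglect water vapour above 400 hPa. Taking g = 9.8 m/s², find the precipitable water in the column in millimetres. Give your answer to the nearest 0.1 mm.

PW ≈ 63.6 mm

Precipitable water is the column-integrated vapour mass per unit area: PW = (1/g) Σ q̄ Δp, with q in kg/kg and Δp in Pa (1 kg/m² of water = 1 mm).
Layer 1000–860 hPa: Δp = 140 hPa = 14000 Pa, q̄ = 0.0213 kg/kg → 0.0213 × 14000 / 9.8 = 30.43 mm
Layer 860–640 hPa: Δp = 220 hPa = 22000 Pa, q̄ = 0.00908 kg/kg → 0.00908 × 22000 / 9.8 = 20.38 mm
Layer 640–510 hPa: Δp = 130 hPa = 13000 Pa, q̄ = 0.0067 kg/kg → 0.0067 × 13000 / 9.8 = 8.89 mm
Layer 510–400 hPa: Δp = 110 hPa = 11000 Pa, q̄ = 0.00347 kg/kg → 0.00347 × 11000 / 9.8 = 3.89 mm
PW = 30.43 + 20.38 + 8.89 + 3.89 = 63.59 ≈ 63.6 mm.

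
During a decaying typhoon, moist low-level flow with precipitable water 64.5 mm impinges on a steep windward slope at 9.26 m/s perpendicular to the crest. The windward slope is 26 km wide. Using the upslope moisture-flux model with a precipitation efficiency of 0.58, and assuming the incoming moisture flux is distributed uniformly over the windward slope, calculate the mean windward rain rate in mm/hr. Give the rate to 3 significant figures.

R ≈ 48.0 mm/hr

Incoming column moisture flux per unit ridge length: F = V × PW = 9.26 × 64.5 = 597.27 mm·m/s.
Spread over the 26 km slope with efficiency ε = 0.58: R = ε·F/W = 0.58 × 597.27 / 26000 m = 1.332e-02 mm/s.
R = 1.332e-02 × 3600 = 48.0 mm/hr.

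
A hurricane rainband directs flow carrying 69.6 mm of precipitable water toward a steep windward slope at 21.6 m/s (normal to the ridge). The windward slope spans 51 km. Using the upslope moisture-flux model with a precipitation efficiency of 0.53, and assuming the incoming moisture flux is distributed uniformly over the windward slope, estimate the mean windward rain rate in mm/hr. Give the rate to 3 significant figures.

R ≈ 56.2 mm/hr

Incoming column moisture flux per unit ridge length: F = V × PW = 21.6 × 69.6 = 1503.36 mm·m/s.
Spread over the 51 km slope with efficiency ε = 0.53: R = ε·F/W = 0.53 × 1503.36 / 51000 m = 1.562e-02 mm/s.
R = 1.562e-02 × 3600 = 56.2 mm/hr.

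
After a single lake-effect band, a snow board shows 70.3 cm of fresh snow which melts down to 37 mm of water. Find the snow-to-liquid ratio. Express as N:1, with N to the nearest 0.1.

Ratio = snow depth / SWE = 703 mm / 37 mm = 19.0, i.e. 19.0:1.

ratio ≈ 19.0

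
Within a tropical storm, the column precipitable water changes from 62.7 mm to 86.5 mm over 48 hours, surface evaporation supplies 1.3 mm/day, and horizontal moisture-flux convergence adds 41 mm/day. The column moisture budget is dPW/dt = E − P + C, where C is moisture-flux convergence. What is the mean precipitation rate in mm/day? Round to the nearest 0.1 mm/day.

P ≈ 30.4 mm/day

dPW/dt = (86.5 − 62.7) mm / (48/24 day) = +11.900 mm/day.
P = E + C − dPW/dt = 1.3 + (41) − (+11.900) = 30.4 mm/day.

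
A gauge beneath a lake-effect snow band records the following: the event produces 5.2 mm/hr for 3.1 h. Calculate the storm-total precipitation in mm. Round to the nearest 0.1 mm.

total ≈ 16.1 mm

Total = Σ Rᵢ Δtᵢ = 5.2 × 3.1
      = 16.12 = 16.1 mm.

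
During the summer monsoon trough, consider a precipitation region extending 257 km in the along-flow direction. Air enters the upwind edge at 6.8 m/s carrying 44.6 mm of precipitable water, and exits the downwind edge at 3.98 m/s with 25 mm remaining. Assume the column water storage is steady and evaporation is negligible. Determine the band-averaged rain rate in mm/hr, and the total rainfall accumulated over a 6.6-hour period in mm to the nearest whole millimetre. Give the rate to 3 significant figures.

R ≈ 2.85 mm/hr; total ≈ 19 mm

Column moisture flux per unit crosswind length is F = V × PW.
Inflow: F_in = 6.8 × 44.6 = 303.28 mm·m/s
Outflow: F_out = 3.98 × 25 = 99.5 mm·m/s
Steady-state rate R = (F_in − F_out)/L = (303.28 − 99.5) / 257000 m = 7.929e-04 mm/s.
R = 7.929e-04 × 3600 = 2.85 mm/hr.
Over 6.6 h: total = 2.85 × 6.6 = 18.81 ≈ 19 mm.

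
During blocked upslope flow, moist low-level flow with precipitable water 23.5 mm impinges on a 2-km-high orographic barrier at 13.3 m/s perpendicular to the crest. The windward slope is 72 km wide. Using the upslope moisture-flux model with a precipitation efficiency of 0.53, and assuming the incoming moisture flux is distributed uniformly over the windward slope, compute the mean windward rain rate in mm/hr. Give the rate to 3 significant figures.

R ≈ 8.28 mm/hr

Incoming column moisture flux per unit ridge length: F = V × PW = 13.3 × 23.5 = 312.55 mm·m/s.
Spread over the 72 km slope with efficiency ε = 0.53: R = ε·F/W = 0.53 × 312.55 / 72000 m = 2.301e-03 mm/s.
R = 2.301e-03 × 3600 = 8.28 mm/hr.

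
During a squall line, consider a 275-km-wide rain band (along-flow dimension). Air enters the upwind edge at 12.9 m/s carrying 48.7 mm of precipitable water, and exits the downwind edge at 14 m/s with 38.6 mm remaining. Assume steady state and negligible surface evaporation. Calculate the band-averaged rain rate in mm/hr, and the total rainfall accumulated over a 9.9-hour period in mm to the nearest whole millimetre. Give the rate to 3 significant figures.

Column moisture flux per unit crosswind length is F = V × PW.
Inflow: F_in = 12.9 × 48.7 = 628.23 mm·m/s
Outflow: F_out = 14 × 38.6 = 540.4 mm·m/s
Steady-state rate R = (F_in − F_out)/L = (628.23 − 540.4) / 275000 m = 3.194e-04 mm/s.
R = 3.194e-04 × 3600 = 1.15 mm/hr.
Over 9.9 h: total = 1.15 × 9.9 = 11.385 ≈ 11 mm.

R ≈ 1.15 mm/hr; total ≈ 11 mm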